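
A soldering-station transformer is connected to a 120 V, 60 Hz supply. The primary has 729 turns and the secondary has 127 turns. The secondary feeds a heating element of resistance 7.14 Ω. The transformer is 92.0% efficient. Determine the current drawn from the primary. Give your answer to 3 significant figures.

I_p ≈ 0.554 A

V_s = 120 × 127/729 = 20.905 V.
I_s = V_s/R = 20.905/7.14 = 2.9279 A.
P_out = V_s I_s = 20.905 × 2.9279 = 61.209 W.
P_in = P_out/η = 61.209/0.920 = 66.532 W.
I_p = P_in/V_p = 66.532/120 = 0.554 A.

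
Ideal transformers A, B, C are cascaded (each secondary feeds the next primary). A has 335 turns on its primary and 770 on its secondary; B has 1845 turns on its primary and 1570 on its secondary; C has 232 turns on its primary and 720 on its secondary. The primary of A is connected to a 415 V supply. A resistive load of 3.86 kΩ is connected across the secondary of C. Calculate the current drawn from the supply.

After A: V = 415.00 × 770/335 = 953.88 V.
After B: V = 953.88 × 1570/1845 = 811.70 V.
After C: V = 811.70 × 720/232 = 2519.1 V.
I_load = 2519.1/3860 = 0.65261 A, so P_out = 2519.1 × 0.65261 = 1644.0 W.
All ideal ⇒ P_in = P_out, so I_supply = 1644.0/415 = 3.96 A.

I_supply ≈ 3.96 A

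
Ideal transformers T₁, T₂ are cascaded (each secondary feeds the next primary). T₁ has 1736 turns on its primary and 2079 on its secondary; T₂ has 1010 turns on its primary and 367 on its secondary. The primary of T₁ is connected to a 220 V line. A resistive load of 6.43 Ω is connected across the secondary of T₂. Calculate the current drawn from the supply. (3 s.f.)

I_supply ≈ 6.48 A

After T₁: V = 220.00 × 2079/1736 = 263.47 V.
After T₂: V = 263.47 × 367/1010 = 95.735 V.
I_load = 95.735/6.43 = 14.889 A, so P_out = 95.735 × 14.889 = 1425.4 W.
All ideal ⇒ P_in = P_out, so I_supply = 1425.4/220 = 6.48 A.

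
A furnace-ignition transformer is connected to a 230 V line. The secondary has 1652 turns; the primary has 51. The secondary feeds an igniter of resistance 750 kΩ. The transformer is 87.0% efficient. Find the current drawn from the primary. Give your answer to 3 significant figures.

I_p ≈ 0.370 A

V_s = 230 × 1652/51 = 7450.2 V.
I_s = V_s/R = 7450.2/750000 = 0.0099336 A.
P_out = V_s I_s = 7450.2 × 0.0099336 = 74.007 W.
P_in = P_out/η = 74.007/0.870 = 85.066 W.
I_p = P_in/V_p = 85.066/230 = 0.370 A.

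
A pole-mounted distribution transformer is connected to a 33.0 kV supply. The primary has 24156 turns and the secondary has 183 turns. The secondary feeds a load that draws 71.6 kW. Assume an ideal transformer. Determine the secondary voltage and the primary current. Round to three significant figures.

V_s ≈ 250 V, I_p ≈ 2.17 A

V_s = V_p × N_s/N_p = 33000 × 183/24156 = 250.00 V.
I_s = P/V_s = 71600/250.00 = 286.40 A.
I_p = I_s × N_s/N_p = 286.40 × 183/24156 = 2.17 A.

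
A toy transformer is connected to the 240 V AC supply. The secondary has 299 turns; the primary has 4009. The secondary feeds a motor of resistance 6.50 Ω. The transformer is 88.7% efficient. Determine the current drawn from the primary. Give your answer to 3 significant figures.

V_s = 240 × 299/4009 = 17.900 V.
I_s = V_s/R = 17.900/6.50 = 2.7538 A.
P_out = V_s I_s = 17.900 × 2.7538 = 49.292 W.
P_in = P_out/η = 49.292/0.887 = 55.572 W.
I_p = P_in/V_p = 55.572/240 = 0.232 A.

I_p ≈ 0.232 A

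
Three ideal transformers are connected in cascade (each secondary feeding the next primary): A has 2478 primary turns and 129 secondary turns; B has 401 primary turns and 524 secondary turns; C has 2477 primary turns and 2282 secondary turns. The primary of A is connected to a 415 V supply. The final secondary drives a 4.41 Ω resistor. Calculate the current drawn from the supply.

I_supply ≈ 0.370 A

Secondary of A: V = 415.00 × 129/2478 = 21.604 V.
Secondary of B: V = 21.604 × 524/401 = 28.231 V.
Secondary of C: V = 28.231 × 2282/2477 = 26.008 V.
I_load = 26.008/4.41 = 5.8976 A, so P_out = 26.008 × 5.8976 = 153.39 W.
All ideal ⇒ P_in = P_out, so I_supply = 153.39/415 = 0.370 A.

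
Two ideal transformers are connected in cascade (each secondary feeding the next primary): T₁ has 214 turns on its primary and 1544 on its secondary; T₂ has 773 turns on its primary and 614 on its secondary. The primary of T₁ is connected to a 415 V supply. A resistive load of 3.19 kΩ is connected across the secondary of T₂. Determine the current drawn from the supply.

I_supply ≈ 4.27 A

After T₁: V = 415.00 × 1544/214 = 2994.2 V.
After T₂: V = 2994.2 × 614/773 = 2378.3 V.
I_load = 2378.3/3190 = 0.74556 A, so P_out = 2378.3 × 0.74556 = 1773.2 W.
All ideal ⇒ P_in = P_out, so I_supply = 1773.2/415 = 4.27 A.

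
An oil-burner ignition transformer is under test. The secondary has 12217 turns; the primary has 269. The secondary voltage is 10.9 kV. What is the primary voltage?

V_p ≈ 240 V

V_p/V_s = N_p/N_s, so V_p = 10900 × 269/12217 = 240 V.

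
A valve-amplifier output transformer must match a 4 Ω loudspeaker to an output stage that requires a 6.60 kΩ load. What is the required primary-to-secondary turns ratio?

N_p/N_s ≈ 40.6

Z_p/Z_s = (N_p/N_s)², so N_p/N_s = √(6600/4) = √1650 = 40.6.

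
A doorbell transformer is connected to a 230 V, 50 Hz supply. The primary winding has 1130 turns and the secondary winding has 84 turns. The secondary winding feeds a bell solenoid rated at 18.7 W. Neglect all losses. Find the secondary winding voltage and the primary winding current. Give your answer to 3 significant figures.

V_s = V_p × N_s/N_p = 230 × 84/1130 = 17.097 V.
I_s = P/V_s = 18.7/17.097 = 1.0937 A.
I_p = I_s × N_s/N_p = 1.0937 × 84/1130 = 0.0813 A.

V_s ≈ 17.1 V, I_p ≈ 0.0813 A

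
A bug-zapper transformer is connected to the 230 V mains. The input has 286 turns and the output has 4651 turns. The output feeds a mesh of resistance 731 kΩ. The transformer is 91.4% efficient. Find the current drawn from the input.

V_out = 230 × 4651/286 = 3740.3 V.
I_out = V_out/R = 3740.3/731000 = 0.0051167 A.
P_out = V_out I_out = 3740.3 × 0.0051167 = 19.138 W.
P_in = P_out/η = 19.138/0.914 = 20.939 W.
I_in = P_in/V_in = 20.939/230 = 0.0910 A.

I_in ≈ 0.0910 A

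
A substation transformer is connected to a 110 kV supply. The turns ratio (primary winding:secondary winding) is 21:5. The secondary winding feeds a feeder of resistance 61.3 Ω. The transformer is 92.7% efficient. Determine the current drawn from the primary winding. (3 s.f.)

I_p ≈ 110 A

V_s = 110000 × 5/21 = 26190 V.
I_s = V_s/R = 26190/61.3 = 427.25 A.
P_out = V_s I_s = 26190 × 427.25 = 1.1190×10^7 W.
P_in = P_out/η = 1.1190×10^7/0.927 = 1.2071×10^7 W.
I_p = P_in/V_p = 1.2071×10^7/110000 = 110 A.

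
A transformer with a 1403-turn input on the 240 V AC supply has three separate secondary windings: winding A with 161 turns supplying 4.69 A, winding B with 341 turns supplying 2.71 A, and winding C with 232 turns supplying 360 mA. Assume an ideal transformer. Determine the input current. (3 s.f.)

V_A = 240 × 161/1403 = 27.541 V; V_B = 240 × 341/1403 = 58.332 V; V_C = 240 × 232/1403 = 39.686 V.
P_out = V_A I_A + V_B I_B + V_C I_C = 27.541×4.69 + 58.332×2.71 + 39.686×0.360 = 129.17 + 158.08 + 14.287 = 301.53 W.
Ideal ⇒ P_in = P_out, so I_in = P_out/V_in = 301.53/240 = 1.26 A.

I_in ≈ 1.26 A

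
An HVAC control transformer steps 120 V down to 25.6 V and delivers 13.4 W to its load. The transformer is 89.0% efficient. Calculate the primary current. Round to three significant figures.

P_in = P_out/η = 13.4/0.890 = 15.056 W.
I_p = P_in/V_p = 15.056/120 = 0.125 A.

I_p ≈ 0.125 A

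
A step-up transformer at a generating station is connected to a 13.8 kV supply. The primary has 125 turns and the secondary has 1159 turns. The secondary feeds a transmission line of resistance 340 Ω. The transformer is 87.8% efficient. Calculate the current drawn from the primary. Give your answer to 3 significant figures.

I_p ≈ 3970 A

V_s = 13800 × 1159/125 = 127950 V.
I_s = V_s/R = 127950/340 = 376.33 A.
P_out = V_s I_s = 127950 × 376.33 = 4.8153×10^7 W.
P_in = P_out/η = 4.8153×10^7/0.878 = 5.4844×10^7 W.
I_p = P_in/V_p = 5.4844×10^7/13800 = 3970 A.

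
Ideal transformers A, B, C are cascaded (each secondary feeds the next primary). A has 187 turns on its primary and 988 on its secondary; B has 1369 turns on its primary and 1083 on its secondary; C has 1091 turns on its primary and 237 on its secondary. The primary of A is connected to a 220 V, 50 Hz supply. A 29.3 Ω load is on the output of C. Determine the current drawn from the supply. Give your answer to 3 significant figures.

I_supply ≈ 6.19 A

Secondary of A: V = 220.00 × 988/187 = 1162.4 V.
Secondary of B: V = 1162.4 × 1083/1369 = 919.52 V.
Secondary of C: V = 919.52 × 237/1091 = 199.75 V.
I_load = 199.75/29.3 = 6.8174 A, so P_out = 199.75 × 6.8174 = 1361.8 W.
All ideal ⇒ P_in = P_out, so I_supply = 1361.8/220 = 6.19 A.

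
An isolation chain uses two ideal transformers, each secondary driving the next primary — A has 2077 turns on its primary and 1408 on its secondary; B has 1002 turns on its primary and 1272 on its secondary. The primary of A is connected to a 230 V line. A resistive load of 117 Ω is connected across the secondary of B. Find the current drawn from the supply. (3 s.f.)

After A: V = 230.00 × 1408/2077 = 155.92 V.
After B: V = 155.92 × 1272/1002 = 197.93 V.
I_load = 197.93/117 = 1.6917 A, so P_out = 197.93 × 1.6917 = 334.84 W.
All ideal ⇒ P_in = P_out, so I_supply = 334.84/230 = 1.46 A.

I_supply ≈ 1.46 A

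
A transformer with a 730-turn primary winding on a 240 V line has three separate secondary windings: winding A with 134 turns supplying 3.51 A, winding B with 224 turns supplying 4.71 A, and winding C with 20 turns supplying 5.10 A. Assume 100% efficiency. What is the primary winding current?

I_p ≈ 2.23 A

V_A = 240 × 134/730 = 44.055 V; V_B = 240 × 224/730 = 73.644 V; V_C = 240 × 20/730 = 6.5753 V.
P_out = V_A I_A + V_B I_B + V_C I_C = 44.055×3.51 + 73.644×4.71 + 6.5753×5.10 = 154.63 + 346.86 + 33.534 = 535.03 W.
Ideal ⇒ P_in = P_out, so I_p = P_out/V_p = 535.03/240 = 2.23 A.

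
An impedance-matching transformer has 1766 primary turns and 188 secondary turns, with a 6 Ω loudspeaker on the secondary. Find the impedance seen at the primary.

Z_p ≈ 529 Ω

Z_p = (N_p/N_s)² × Z_s = (1766/188)² × 6 = 529 Ω.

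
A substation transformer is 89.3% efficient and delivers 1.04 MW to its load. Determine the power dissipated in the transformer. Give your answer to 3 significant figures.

P_in = P_out/η = 1.04×10^6/0.893 = 1.16461×10^6 W.
P_loss = P_in − P_out = 1.16461×10^6 − 1.04×10^6 = 125000 W.

P_loss ≈ 125000 W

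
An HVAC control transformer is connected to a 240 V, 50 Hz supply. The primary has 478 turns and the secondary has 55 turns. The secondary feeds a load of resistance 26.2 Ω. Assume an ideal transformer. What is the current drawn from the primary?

I_p ≈ 0.121 A

V_s = V_p × N_s/N_p = 240 × 55/478 = 27.615 V.
I_s = V_s/R = 27.615/26.2 = 1.0540 A.
For an ideal transformer I_p N_p = I_s N_s, so I_p = 1.0540 × 55/478 = 0.121 A.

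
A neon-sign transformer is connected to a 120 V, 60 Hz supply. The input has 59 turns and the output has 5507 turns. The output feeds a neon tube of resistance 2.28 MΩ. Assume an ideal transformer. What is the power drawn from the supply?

V_out = V_in × N_out/N_in = 120 × 5507/59 = 11201 V.
I_out = V_out/R = 11201/(2.28×10^6) = 0.0049126 A.
I_in = I_out × N_out/N_in = 0.0049126 × 5507/59 = 0.45854 A.
P = V_in I_in = 120 × 0.45854 = 55.0 W.

P ≈ 55.0 W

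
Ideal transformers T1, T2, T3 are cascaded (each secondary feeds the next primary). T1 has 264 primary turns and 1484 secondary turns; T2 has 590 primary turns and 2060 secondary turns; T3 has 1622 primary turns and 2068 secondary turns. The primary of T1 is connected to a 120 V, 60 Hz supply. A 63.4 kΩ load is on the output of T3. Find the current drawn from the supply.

I_supply ≈ 1.19 A

Secondary of T1: V = 120.00 × 1484/264 = 674.55 V.
Secondary of T2: V = 674.55 × 2060/590 = 2355.2 V.
Secondary of T3: V = 2355.2 × 2068/1622 = 3002.8 V.
I_load = 3002.8/63400 = 0.047363 A, so P_out = 3002.8 × 0.047363 = 142.22 W.
All ideal ⇒ P_in = P_out, so I_supply = 142.22/120 = 1.19 A.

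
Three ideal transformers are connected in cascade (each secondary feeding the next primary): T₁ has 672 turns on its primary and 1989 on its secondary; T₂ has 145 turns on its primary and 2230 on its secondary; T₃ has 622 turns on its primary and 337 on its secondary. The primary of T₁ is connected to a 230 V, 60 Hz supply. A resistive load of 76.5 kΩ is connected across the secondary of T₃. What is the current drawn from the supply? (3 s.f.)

I_supply ≈ 1.83 A

Secondary of T₁: V = 230.00 × 1989/672 = 680.76 V.
Secondary of T₂: V = 680.76 × 2230/145 = 10470 V.
Secondary of T₃: V = 10470 × 337/622 = 5672.4 V.
I_load = 5672.4/76500 = 0.074150 A, so P_out = 5672.4 × 0.074150 = 420.61 W.
All ideal ⇒ P_in = P_out, so I_supply = 420.61/230 = 1.83 A.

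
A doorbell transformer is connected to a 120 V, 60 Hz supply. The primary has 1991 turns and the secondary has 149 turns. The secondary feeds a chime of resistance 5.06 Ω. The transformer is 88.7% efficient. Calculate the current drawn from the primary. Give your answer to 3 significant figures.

I_p ≈ 0.150 A

V_s = 120 × 149/1991 = 8.9804 V.
I_s = V_s/R = 8.9804/5.06 = 1.7748 A.
P_out = V_s I_s = 8.9804 × 1.7748 = 15.938 W.
P_in = P_out/η = 15.938/0.887 = 17.969 W.
I_p = P_in/V_p = 17.969/120 = 0.150 A.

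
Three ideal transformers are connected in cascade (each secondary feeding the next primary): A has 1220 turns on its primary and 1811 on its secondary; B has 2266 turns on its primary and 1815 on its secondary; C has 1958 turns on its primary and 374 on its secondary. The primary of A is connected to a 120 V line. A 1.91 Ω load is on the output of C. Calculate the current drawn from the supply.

After A: V = 120.00 × 1811/1220 = 178.13 V.
After B: V = 178.13 × 1815/2266 = 142.68 V.
After C: V = 142.68 × 374/1958 = 27.253 V.
I_load = 27.253/1.91 = 14.269 A, so P_out = 27.253 × 14.269 = 388.86 W.
All ideal ⇒ P_in = P_out, so I_supply = 388.86/120 = 3.24 A.

I_supply ≈ 3.24 A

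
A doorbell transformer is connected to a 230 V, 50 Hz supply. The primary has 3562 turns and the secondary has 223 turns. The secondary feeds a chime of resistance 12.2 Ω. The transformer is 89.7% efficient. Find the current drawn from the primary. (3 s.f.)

I_p ≈ 0.0824 A

V_s = 230 × 223/3562 = 14.399 V.
I_s = V_s/R = 14.399/12.2 = 1.1803 A.
P_out = V_s I_s = 14.399 × 1.1803 = 16.995 W.
P_in = P_out/η = 16.995/0.897 = 18.946 W.
I_p = P_in/V_p = 18.946/230 = 0.0824 A.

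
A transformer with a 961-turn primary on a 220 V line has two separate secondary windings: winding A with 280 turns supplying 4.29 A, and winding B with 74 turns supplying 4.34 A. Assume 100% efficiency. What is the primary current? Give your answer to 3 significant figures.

I_p ≈ 1.58 A

V_A = 220 × 280/961 = 64.100 V; V_B = 220 × 74/961 = 16.941 V.
P_out = V_A I_A + V_B I_B = 64.100×4.29 + 16.941×4.34 = 274.99 + 73.523 = 348.51 W.
Ideal ⇒ P_in = P_out, so I_p = P_out/V_p = 348.51/220 = 1.58 A.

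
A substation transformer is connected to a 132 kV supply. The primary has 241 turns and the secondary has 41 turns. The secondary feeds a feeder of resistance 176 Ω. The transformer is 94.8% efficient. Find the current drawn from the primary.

V_s = 132000 × 41/241 = 22456 V.
I_s = V_s/R = 22456/176 = 127.59 A.
P_out = V_s I_s = 22456 × 127.59 = 2.8653×10^6 W.
P_in = P_out/η = 2.8653×10^6/0.948 = 3.0225×10^6 W.
I_p = P_in/V_p = 3.0225×10^6/132000 = 22.9 A.

I_p ≈ 22.9 A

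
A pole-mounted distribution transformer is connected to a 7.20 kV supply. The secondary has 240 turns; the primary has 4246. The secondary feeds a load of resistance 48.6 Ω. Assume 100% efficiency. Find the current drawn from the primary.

V_s = V_p × N_s/N_p = 7200 × 240/4246 = 406.97 V.
I_s = V_s/R = 406.97/48.6 = 8.3739 A.
For an ideal transformer I_p N_p = I_s N_s, so I_p = 8.3739 × 240/4246 = 0.473 A.

I_p ≈ 0.473 A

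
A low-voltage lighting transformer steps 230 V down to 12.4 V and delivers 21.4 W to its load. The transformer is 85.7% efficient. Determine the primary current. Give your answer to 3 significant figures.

P_in = P_out/η = 21.4/0.857 = 24.971 W.
I_p = P_in/V_p = 24.971/230 = 0.109 A.

I_p ≈ 0.109 A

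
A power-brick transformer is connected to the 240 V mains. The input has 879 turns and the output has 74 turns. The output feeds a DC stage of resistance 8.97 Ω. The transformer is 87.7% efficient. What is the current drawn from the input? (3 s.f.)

V_out = 240 × 74/879 = 20.205 V.
I_out = V_out/R = 20.205/8.97 = 2.2525 A.
P_out = V_out I_out = 20.205 × 2.2525 = 45.511 W.
P_in = P_out/η = 45.511/0.877 = 51.894 W.
I_in = P_in/V_in = 51.894/240 = 0.216 A.

I_in ≈ 0.216 A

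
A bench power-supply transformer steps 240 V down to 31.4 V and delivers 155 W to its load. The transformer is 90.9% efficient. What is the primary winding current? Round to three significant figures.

P_in = P_out/η = 155/0.909 = 170.52 W.
I_p = P_in/V_p = 170.52/240 = 0.710 A.

I_p ≈ 0.710 A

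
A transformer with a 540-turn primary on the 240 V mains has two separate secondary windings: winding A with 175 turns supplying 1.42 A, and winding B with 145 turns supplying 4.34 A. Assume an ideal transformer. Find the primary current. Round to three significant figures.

V_A = 240 × 175/540 = 77.778 V; V_B = 240 × 145/540 = 64.444 V.
P_out = V_A I_A + V_B I_B = 77.778×1.42 + 64.444×4.34 = 110.44 + 279.69 = 390.13 W.
Ideal ⇒ P_in = P_out, so I_p = P_out/V_p = 390.13/240 = 1.63 A.

I_p ≈ 1.63 A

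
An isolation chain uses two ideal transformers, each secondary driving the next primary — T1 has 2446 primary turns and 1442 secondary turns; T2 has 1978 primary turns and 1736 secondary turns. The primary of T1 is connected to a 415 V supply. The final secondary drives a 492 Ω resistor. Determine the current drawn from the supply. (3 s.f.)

Secondary of T1: V = 415.00 × 1442/2446 = 244.66 V.
Secondary of T2: V = 244.66 × 1736/1978 = 214.72 V.
I_load = 214.72/492 = 0.43643 A, so P_out = 214.72 × 0.43643 = 93.712 W.
All ideal ⇒ P_in = P_out, so I_supply = 93.712/415 = 0.226 A.

I_supply ≈ 0.226 A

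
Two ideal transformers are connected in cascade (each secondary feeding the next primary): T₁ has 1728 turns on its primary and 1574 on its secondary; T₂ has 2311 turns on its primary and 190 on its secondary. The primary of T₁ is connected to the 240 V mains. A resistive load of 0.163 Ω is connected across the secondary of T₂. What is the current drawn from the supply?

I_supply ≈ 8.26 A

Secondary of T₁: V = 240.00 × 1574/1728 = 218.61 V.
Secondary of T₂: V = 218.61 × 190/2311 = 17.973 V.
I_load = 17.973/0.163 = 110.27 A, so P_out = 17.973 × 110.27 = 1981.8 W.
All ideal ⇒ P_in = P_out, so I_supply = 1981.8/240 = 8.26 A.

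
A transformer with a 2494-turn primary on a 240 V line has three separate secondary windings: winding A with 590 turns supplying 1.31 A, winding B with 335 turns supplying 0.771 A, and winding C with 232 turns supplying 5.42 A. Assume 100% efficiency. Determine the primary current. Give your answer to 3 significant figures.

I_p ≈ 0.918 A

V_A = 240 × 590/2494 = 56.776 V; V_B = 240 × 335/2494 = 32.237 V; V_C = 240 × 232/2494 = 22.326 V.
P_out = V_A I_A + V_B I_B + V_C I_C = 56.776×1.31 + 32.237×0.771 + 22.326×5.42 = 74.377 + 24.855 + 121.00 = 220.24 W.
Ideal ⇒ P_in = P_out, so I_p = P_out/V_p = 220.24/240 = 0.918 A.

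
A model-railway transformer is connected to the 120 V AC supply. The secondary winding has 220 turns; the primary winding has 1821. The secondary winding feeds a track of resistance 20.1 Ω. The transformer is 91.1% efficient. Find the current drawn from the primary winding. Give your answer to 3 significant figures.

V_s = 120 × 220/1821 = 14.498 V.
I_s = V_s/R = 14.498/20.1 = 0.72127 A.
P_out = V_s I_s = 14.498 × 0.72127 = 10.457 W.
P_in = P_out/η = 10.457/0.911 = 11.478 W.
I_p = P_in/V_p = 11.478/120 = 0.0957 A.

I_p ≈ 0.0957 A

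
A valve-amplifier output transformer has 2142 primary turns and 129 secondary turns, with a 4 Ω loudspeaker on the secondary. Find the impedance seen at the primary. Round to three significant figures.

Z_p = (N_p/N_s)² × Z_s = (2142/129)² × 4 = 1100 Ω.

Z_p ≈ 1100 Ω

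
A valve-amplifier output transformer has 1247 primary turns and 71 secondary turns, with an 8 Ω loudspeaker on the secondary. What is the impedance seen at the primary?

Z_p ≈ 2470 Ω

Z_p = (N_p/N_s)² × Z_s = (1247/71)² × 8 = 2470 Ω.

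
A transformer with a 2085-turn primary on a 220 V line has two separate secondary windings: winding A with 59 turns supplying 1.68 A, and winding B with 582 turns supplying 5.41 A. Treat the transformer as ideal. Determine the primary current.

I_p ≈ 1.56 A

V_A = 220 × 59/2085 = 6.2254 V; V_B = 220 × 582/2085 = 61.410 V.
P_out = V_A I_A + V_B I_B = 6.2254×1.68 + 61.410×5.41 = 10.459 + 332.23 = 342.69 W.
Ideal ⇒ P_in = P_out, so I_p = P_out/V_p = 342.69/220 = 1.56 A.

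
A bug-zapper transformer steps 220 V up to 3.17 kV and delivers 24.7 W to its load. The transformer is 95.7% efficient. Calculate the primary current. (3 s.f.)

I_p ≈ 0.117 A

P_in = P_out/η = 24.7/0.957 = 25.810 W.
I_p = P_in/V_p = 25.810/220 = 0.117 A.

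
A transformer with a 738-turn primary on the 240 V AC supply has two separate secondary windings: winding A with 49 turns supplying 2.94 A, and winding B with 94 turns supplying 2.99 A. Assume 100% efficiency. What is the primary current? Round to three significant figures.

I_p ≈ 0.576 A

V_A = 240 × 49/738 = 15.935 V; V_B = 240 × 94/738 = 30.569 V.
P_out = V_A I_A + V_B I_B = 15.935×2.94 + 30.569×2.99 = 46.849 + 91.402 = 138.25 W.
Ideal ⇒ P_in = P_out, so I_p = P_out/V_p = 138.25/240 = 0.576 A.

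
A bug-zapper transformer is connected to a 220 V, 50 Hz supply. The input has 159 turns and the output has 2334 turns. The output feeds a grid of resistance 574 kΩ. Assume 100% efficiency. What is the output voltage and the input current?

V_out ≈ 3230 V, I_in ≈ 0.0826 A

V_out = V_in × N_out/N_in = 220 × 2334/159 = 3229.4 V.
I_out = V_out/R = 3229.4/574000 = 0.0056262 A.
I_in = I_out × N_out/N_in = 0.0056262 × 2334/159 = 0.0826 A.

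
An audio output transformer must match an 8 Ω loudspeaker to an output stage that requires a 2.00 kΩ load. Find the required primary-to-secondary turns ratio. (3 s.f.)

Z_p/Z_s = (N_p/N_s)², so N_p/N_s = √(2000/8) = √250 = 15.8.

N_p/N_s ≈ 15.8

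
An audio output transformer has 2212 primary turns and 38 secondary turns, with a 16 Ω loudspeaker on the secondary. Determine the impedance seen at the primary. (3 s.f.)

Z_p = (N_p/N_s)² × Z_s = (2212/38)² × 16 = 54200 Ω.

Z_p ≈ 54200 Ω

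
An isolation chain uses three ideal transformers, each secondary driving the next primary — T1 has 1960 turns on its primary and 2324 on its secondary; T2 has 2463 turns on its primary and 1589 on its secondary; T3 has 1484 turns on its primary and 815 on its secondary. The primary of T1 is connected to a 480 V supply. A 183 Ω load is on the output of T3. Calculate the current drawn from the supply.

Secondary of T1: V = 480.00 × 2324/1960 = 569.14 V.
Secondary of T2: V = 569.14 × 1589/2463 = 367.18 V.
Secondary of T3: V = 367.18 × 815/1484 = 201.65 V.
I_load = 201.65/183 = 1.1019 A, so P_out = 201.65 × 1.1019 = 222.21 W.
All ideal ⇒ P_in = P_out, so I_supply = 222.21/480 = 0.463 A.

I_supply ≈ 0.463 A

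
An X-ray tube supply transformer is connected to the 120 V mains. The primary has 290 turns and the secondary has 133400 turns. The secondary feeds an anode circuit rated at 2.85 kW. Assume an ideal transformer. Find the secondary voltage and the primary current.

V_s ≈ 55200 V, I_p ≈ 23.8 A

V_s = V_p × N_s/N_p = 120 × 133400/290 = 55200 V.
I_s = P/V_s = 2850/55200 = 0.051630 A.
I_p = I_s × N_s/N_p = 0.051630 × 133400/290 = 23.8 A.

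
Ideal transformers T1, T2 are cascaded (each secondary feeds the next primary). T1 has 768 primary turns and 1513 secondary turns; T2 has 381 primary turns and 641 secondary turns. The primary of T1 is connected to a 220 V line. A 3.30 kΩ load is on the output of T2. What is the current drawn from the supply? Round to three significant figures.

After T1: V = 220.00 × 1513/768 = 433.41 V.
After T2: V = 433.41 × 641/381 = 729.18 V.
I_load = 729.18/3300 = 0.22096 A, so P_out = 729.18 × 0.22096 = 161.12 W.
All ideal ⇒ P_in = P_out, so I_supply = 161.12/220 = 0.732 A.

I_supply ≈ 0.732 A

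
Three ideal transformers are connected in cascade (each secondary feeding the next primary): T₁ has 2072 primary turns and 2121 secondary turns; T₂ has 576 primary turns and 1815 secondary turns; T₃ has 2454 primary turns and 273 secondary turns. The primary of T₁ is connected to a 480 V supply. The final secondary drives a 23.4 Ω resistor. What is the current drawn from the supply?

I_supply ≈ 2.64 A

Secondary of T₁: V = 480.00 × 2121/2072 = 491.35 V.
Secondary of T₂: V = 491.35 × 1815/576 = 1548.3 V.
Secondary of T₃: V = 1548.3 × 273/2454 = 172.24 V.
I_load = 172.24/23.4 = 7.3607 A, so P_out = 172.24 × 7.3607 = 1267.8 W.
All ideal ⇒ P_in = P_out, so I_supply = 1267.8/480 = 2.64 A.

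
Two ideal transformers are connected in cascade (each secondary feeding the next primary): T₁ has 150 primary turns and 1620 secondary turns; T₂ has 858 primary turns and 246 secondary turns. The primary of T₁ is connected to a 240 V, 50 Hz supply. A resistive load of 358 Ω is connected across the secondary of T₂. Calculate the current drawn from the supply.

After T₁: V = 240.00 × 1620/150 = 2592.0 V.
After T₂: V = 2592.0 × 246/858 = 743.16 V.
I_load = 743.16/358 = 2.0759 A, so P_out = 743.16 × 2.0759 = 1542.7 W.
All ideal ⇒ P_in = P_out, so I_supply = 1542.7/240 = 6.43 A.

I_supply ≈ 6.43 A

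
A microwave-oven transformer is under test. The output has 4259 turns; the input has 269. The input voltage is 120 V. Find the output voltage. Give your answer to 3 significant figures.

V_out ≈ 1900 V

V_out/V_in = N_out/N_in, so V_out = 120 × 4259/269 = 1900 V.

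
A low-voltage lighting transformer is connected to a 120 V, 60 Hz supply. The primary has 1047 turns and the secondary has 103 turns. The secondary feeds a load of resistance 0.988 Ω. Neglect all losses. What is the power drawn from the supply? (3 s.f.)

P ≈ 141 W

V_s = V_p × N_s/N_p = 120 × 103/1047 = 11.805 V.
I_s = V_s/R = 11.805/0.988 = 11.949 A.
I_p = I_s × N_s/N_p = 11.949 × 103/1047 = 1.1755 A.
P = V_p I_p = 120 × 1.1755 = 141 W.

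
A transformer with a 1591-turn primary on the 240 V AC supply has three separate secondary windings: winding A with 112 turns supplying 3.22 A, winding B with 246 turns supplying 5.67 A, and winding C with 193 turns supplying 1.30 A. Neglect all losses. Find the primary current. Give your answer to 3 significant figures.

I_p ≈ 1.26 A

V_A = 240 × 112/1591 = 16.895 V; V_B = 240 × 246/1591 = 37.109 V; V_C = 240 × 193/1591 = 29.114 V.
P_out = V_A I_A + V_B I_B + V_C I_C = 16.895×3.22 + 37.109×5.67 + 29.114×1.30 = 54.402 + 210.41 + 37.848 = 302.66 W.
Ideal ⇒ P_in = P_out, so I_p = P_out/V_p = 302.66/240 = 1.26 A.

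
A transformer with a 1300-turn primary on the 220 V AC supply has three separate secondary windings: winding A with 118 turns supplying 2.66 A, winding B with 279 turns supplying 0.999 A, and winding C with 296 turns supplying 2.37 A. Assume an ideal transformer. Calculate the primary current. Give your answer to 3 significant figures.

V_A = 220 × 118/1300 = 19.969 V; V_B = 220 × 279/1300 = 47.215 V; V_C = 220 × 296/1300 = 50.092 V.
P_out = V_A I_A + V_B I_B + V_C I_C = 19.969×2.66 + 47.215×0.999 + 50.092×2.37 = 53.118 + 47.168 + 118.72 = 219.01 W.
Ideal ⇒ P_in = P_out, so I_p = P_out/V_p = 219.01/220 = 0.995 A.

I_p ≈ 0.995 A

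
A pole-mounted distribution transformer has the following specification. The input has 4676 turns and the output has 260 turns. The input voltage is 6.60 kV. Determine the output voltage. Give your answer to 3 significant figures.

V_out ≈ 367 V

V_out/V_in = N_out/N_in, so V_out = 6600 × 260/4676 = 367 V.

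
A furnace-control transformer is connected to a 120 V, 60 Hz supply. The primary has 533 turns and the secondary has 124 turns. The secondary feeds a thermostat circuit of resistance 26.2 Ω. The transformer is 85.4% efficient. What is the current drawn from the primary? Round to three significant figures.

V_s = 120 × 124/533 = 27.917 V.
I_s = V_s/R = 27.917/26.2 = 1.0656 A.
P_out = V_s I_s = 27.917 × 1.0656 = 29.747 W.
P_in = P_out/η = 29.747/0.854 = 34.833 W.
I_p = P_in/V_p = 34.833/120 = 0.290 A.

I_p ≈ 0.290 A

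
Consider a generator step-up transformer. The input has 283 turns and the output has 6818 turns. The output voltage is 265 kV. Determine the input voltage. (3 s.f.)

V_in/V_out = N_in/N_out, so V_in = 265000 × 283/6818 = 11000 V.

V_in ≈ 11000 V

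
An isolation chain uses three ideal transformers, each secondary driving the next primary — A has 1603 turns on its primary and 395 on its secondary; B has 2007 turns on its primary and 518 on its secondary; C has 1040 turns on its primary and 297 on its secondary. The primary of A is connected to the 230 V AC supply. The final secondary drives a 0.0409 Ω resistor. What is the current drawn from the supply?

Secondary of A: V = 230.00 × 395/1603 = 56.675 V.
Secondary of B: V = 56.675 × 518/2007 = 14.628 V.
Secondary of C: V = 14.628 × 297/1040 = 4.1773 V.
I_load = 4.1773/0.0409 = 102.13 A, so P_out = 4.1773 × 102.13 = 426.65 W.
All ideal ⇒ P_in = P_out, so I_supply = 426.65/230 = 1.85 A.

I_supply ≈ 1.85 A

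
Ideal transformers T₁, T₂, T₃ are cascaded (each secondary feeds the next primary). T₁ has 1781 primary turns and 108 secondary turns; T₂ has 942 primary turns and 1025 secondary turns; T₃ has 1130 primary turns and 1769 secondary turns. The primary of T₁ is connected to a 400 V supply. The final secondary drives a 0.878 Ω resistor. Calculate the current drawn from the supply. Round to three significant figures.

After T₁: V = 400.00 × 108/1781 = 24.256 V.
After T₂: V = 24.256 × 1025/942 = 26.393 V.
After T₃: V = 26.393 × 1769/1130 = 41.318 V.
I_load = 41.318/0.878 = 47.060 A, so P_out = 41.318 × 47.060 = 1944.4 W.
All ideal ⇒ P_in = P_out, so I_supply = 1944.4/400 = 4.86 A.

I_supply ≈ 4.86 A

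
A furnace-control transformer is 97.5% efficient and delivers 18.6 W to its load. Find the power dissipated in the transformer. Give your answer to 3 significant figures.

P_loss ≈ 0.477 W

P_in = P_out/η = 18.6/0.975 = 19.0769 W.
P_loss = P_in − P_out = 19.0769 − 18.6 = 0.477 W.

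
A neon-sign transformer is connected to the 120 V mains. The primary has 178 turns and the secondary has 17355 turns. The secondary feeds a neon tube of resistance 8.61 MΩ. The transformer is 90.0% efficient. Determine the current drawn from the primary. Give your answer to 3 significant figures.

I_p ≈ 0.147 A

V_s = 120 × 17355/178 = 11700 V.
I_s = V_s/R = 11700/(8.61×10^6) = 0.0013589 A.
P_out = V_s I_s = 11700 × 0.0013589 = 15.899 W.
P_in = P_out/η = 15.899/0.900 = 17.666 W.
I_p = P_in/V_p = 17.666/120 = 0.147 A.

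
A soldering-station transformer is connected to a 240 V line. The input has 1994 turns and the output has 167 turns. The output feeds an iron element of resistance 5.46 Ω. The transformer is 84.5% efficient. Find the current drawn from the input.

V_out = 240 × 167/1994 = 20.100 V.
I_out = V_out/R = 20.100/5.46 = 3.6814 A.
P_out = V_out I_out = 20.100 × 3.6814 = 73.997 W.
P_in = P_out/η = 73.997/0.845 = 87.570 W.
I_in = P_in/V_in = 87.570/240 = 0.365 A.

I_in ≈ 0.365 A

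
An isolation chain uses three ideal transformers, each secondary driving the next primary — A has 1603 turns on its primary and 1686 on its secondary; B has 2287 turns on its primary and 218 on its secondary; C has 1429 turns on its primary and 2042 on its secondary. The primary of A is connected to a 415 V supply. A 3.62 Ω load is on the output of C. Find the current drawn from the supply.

Secondary of A: V = 415.00 × 1686/1603 = 436.49 V.
Secondary of B: V = 436.49 × 218/2287 = 41.607 V.
Secondary of C: V = 41.607 × 2042/1429 = 59.455 V.
I_load = 59.455/3.62 = 16.424 A, so P_out = 59.455 × 16.424 = 976.48 W.
All ideal ⇒ P_in = P_out, so I_supply = 976.48/415 = 2.35 A.

I_supply ≈ 2.35 A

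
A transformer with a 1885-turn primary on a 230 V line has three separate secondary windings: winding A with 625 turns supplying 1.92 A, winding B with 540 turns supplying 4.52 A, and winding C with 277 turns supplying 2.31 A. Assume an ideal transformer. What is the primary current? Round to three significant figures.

I_p ≈ 2.27 A

V_A = 230 × 625/1885 = 76.260 V; V_B = 230 × 540/1885 = 65.889 V; V_C = 230 × 277/1885 = 33.798 V.
P_out = V_A I_A + V_B I_B + V_C I_C = 76.260×1.92 + 65.889×4.52 + 33.798×2.31 = 146.42 + 297.82 + 78.074 = 522.31 W.
Ideal ⇒ P_in = P_out, so I_p = P_out/V_p = 522.31/230 = 2.27 A.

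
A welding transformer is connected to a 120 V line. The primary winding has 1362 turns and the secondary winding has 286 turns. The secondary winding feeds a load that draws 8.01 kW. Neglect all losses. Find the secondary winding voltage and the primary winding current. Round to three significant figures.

V_s = V_p × N_s/N_p = 120 × 286/1362 = 25.198 V.
I_s = P/V_s = 8010/25.198 = 317.88 A.
I_p = I_s × N_s/N_p = 317.88 × 286/1362 = 66.8 A.

V_s ≈ 25.2 V, I_p ≈ 66.8 A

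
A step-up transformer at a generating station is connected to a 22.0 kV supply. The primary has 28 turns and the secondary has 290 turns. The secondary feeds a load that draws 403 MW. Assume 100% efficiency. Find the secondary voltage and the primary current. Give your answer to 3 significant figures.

V_s ≈ 228000 V, I_p ≈ 18300 A

V_s = V_p × N_s/N_p = 22000 × 290/28 = 227860 V.
I_s = P/V_s = 4.03×10^8/227860 = 1768.7 A.
I_p = I_s × N_s/N_p = 1768.7 × 290/28 = 18300 A.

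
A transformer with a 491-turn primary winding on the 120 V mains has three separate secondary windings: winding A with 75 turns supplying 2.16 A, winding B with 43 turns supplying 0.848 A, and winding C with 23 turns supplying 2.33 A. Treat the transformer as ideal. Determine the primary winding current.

I_p ≈ 0.513 A

V_A = 120 × 75/491 = 18.330 V; V_B = 120 × 43/491 = 10.509 V; V_C = 120 × 23/491 = 5.6212 V.
P_out = V_A I_A + V_B I_B + V_C I_C = 18.330×2.16 + 10.509×0.848 + 5.6212×2.33 = 39.593 + 8.9118 + 13.097 = 61.602 W.
Ideal ⇒ P_in = P_out, so I_p = P_out/V_p = 61.602/120 = 0.513 A.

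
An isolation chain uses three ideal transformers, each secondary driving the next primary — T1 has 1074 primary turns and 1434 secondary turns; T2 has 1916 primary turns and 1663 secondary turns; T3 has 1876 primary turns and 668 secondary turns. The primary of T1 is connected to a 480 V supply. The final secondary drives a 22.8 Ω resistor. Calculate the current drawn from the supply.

I_supply ≈ 3.58 A

Secondary of T1: V = 480.00 × 1434/1074 = 640.89 V.
Secondary of T2: V = 640.89 × 1663/1916 = 556.27 V.
Secondary of T3: V = 556.27 × 668/1876 = 198.07 V.
I_load = 198.07/22.8 = 8.6874 A, so P_out = 198.07 × 8.6874 = 1720.8 W.
All ideal ⇒ P_in = P_out, so I_supply = 1720.8/480 = 3.58 A.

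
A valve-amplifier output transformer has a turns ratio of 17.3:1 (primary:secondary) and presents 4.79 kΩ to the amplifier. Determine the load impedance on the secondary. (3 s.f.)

Z_s ≈ 16.0 Ω

Z_s = Z_p/(N_p/N_s)² = 4790/17.3² = 16.0 Ω.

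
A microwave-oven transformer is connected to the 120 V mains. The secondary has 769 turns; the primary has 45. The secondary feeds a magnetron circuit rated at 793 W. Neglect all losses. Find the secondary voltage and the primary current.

V_s = V_p × N_s/N_p = 120 × 769/45 = 2050.7 V.
I_s = P/V_s = 793/2050.7 = 0.38670 A.
I_p = I_s × N_s/N_p = 0.38670 × 769/45 = 6.61 A.

V_s ≈ 2050 V, I_p ≈ 6.61 A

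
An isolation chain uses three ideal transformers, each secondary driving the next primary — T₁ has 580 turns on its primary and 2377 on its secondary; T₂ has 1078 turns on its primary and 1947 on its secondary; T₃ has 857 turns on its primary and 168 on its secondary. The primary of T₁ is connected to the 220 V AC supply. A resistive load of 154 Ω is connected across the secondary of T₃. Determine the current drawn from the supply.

Secondary of T₁: V = 220.00 × 2377/580 = 901.62 V.
Secondary of T₂: V = 901.62 × 1947/1078 = 1628.4 V.
Secondary of T₃: V = 1628.4 × 168/857 = 319.23 V.
I_load = 319.23/154 = 2.0729 A, so P_out = 319.23 × 2.0729 = 661.73 W.
All ideal ⇒ P_in = P_out, so I_supply = 661.73/220 = 3.01 A.

I_supply ≈ 3.01 A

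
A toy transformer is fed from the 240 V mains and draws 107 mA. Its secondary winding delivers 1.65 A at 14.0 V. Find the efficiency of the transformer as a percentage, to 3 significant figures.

η ≈ 90.0%

P_in = 240 × 0.107 = 25.6800 W.
P_out = 14.0 × 1.65 = 23.1000 W.
η = P_out/P_in = 23.1000/25.6800 = 0.900.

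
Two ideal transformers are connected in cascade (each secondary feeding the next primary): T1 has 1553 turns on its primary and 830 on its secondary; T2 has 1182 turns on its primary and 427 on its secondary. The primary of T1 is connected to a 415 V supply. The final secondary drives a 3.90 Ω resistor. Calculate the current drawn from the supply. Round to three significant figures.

Secondary of T1: V = 415.00 × 830/1553 = 221.80 V.
Secondary of T2: V = 221.80 × 427/1182 = 80.124 V.
I_load = 80.124/3.90 = 20.545 A, so P_out = 80.124 × 20.545 = 1646.1 W.
All ideal ⇒ P_in = P_out, so I_supply = 1646.1/415 = 3.97 A.

I_supply ≈ 3.97 A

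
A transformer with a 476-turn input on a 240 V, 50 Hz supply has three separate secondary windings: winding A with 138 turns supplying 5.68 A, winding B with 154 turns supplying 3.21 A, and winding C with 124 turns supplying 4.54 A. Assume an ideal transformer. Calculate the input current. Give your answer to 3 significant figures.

V_A = 240 × 138/476 = 69.580 V; V_B = 240 × 154/476 = 77.647 V; V_C = 240 × 124/476 = 62.521 V.
P_out = V_A I_A + V_B I_B + V_C I_C = 69.580×5.68 + 77.647×3.21 + 62.521×4.54 = 395.21 + 249.25 + 283.85 = 928.31 W.
Ideal ⇒ P_in = P_out, so I_in = P_out/V_in = 928.31/240 = 3.87 A.

I_in ≈ 3.87 A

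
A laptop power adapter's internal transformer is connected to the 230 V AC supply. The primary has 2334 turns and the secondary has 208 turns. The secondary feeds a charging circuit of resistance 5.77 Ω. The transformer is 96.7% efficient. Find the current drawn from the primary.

V_s = 230 × 208/2334 = 20.497 V.
I_s = V_s/R = 20.497/5.77 = 3.5523 A.
P_out = V_s I_s = 20.497 × 3.5523 = 72.812 W.
P_in = P_out/η = 72.812/0.967 = 75.297 W.
I_p = P_in/V_p = 75.297/230 = 0.327 A.

I_p ≈ 0.327 A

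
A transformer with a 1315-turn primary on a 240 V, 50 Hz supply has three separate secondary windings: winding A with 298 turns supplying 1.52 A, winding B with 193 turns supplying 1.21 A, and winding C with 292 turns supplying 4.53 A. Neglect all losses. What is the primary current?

I_p ≈ 1.53 A

V_A = 240 × 298/1315 = 54.388 V; V_B = 240 × 193/1315 = 35.224 V; V_C = 240 × 292/1315 = 53.293 V.
P_out = V_A I_A + V_B I_B + V_C I_C = 54.388×1.52 + 35.224×1.21 + 53.293×4.53 = 82.670 + 42.621 + 241.42 = 366.71 W.
Ideal ⇒ P_in = P_out, so I_p = P_out/V_p = 366.71/240 = 1.53 A.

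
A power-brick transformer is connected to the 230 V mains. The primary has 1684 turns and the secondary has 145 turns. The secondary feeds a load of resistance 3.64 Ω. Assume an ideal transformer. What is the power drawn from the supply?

P ≈ 108 W

V_s = V_p × N_s/N_p = 230 × 145/1684 = 19.804 V.
I_s = V_s/R = 19.804/3.64 = 5.4407 A.
I_p = I_s × N_s/N_p = 5.4407 × 145/1684 = 0.46847 A.
P = V_p I_p = 230 × 0.46847 = 108 W.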